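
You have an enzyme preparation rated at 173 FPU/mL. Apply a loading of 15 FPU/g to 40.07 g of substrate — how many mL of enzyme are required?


V = dosage * m_sub / activity
V = 15 * 40.07 / 173
V = 3.4743 mL

3.4743 mL


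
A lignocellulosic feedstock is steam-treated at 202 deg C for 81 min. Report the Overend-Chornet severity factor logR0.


logR0 = log10(t * exp((T - 100) / 14.75))
= log10(81 * exp((202 - 100) / 14.75))
= 4.9117

4.9117


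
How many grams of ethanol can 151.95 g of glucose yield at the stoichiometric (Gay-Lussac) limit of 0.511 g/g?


Theoretical ethanol yield: m_EtOH = 0.511 * m_glucose
m_EtOH = 0.511 * 151.95 = 77.6465 g

77.6465 g


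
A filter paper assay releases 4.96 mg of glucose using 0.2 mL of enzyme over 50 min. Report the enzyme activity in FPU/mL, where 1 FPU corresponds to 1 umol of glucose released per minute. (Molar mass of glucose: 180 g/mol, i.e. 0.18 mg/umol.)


Activity = glucose_mg / (0.18 mg/umol * V_mL * t_min)
= 4.96 / (0.18 * 0.2 * 50)
= 2.7556 FPU/mL

2.7556 FPU/mL


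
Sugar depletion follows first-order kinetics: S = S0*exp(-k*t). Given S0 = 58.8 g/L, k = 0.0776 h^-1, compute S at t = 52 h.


S = S0 * exp(-k * t)
S = 58.8 * exp(-0.0776 * 52)
S = 1.0397 g/L

1.0397 g/L


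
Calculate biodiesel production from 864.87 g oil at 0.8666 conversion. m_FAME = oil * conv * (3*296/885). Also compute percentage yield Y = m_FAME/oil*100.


m_FAME = oil * conv * (3 * 296 / 885) = oil * conv * (888/885)
= 864.87 * 0.8666 * 888 / 885
= 752.0370 g
Y = m_FAME / oil * 100 = conv * (888/885) * 100
= 0.8666 * 888 / 885 * 100
= 86.95%

752.0370 g FAME; Y = 86.95%


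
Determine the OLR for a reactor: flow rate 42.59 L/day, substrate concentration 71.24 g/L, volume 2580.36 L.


OLR = Q * S / V
= 42.59 * 71.24 / 2580.36
= 1.1758 g/L/day

1.1758 g/L/day


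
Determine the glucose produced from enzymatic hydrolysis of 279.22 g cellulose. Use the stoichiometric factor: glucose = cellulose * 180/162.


glucose = cellulose * 180/162
= 279.22 * 180/162
= 310.2444 g

310.2444 g


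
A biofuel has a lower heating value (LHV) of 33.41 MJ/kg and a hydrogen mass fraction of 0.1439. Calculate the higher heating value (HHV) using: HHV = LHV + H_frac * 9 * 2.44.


HHV = LHV + H_frac * 9 * 2.44
= 33.41 + 0.1439 * 9 * 2.44
= 36.5700 MJ/kg

36.5700 MJ/kg


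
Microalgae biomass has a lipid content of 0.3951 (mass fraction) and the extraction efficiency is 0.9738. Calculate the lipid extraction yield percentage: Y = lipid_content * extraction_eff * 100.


Y = lipid_content * extraction_eff * 100
= 0.3951 * 0.9738 * 100
= 38.4748%

38.4748%


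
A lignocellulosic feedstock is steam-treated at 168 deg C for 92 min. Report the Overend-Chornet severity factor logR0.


logR0 = log10(t * exp((T - 100) / 14.75))
= log10(92 * exp((168 - 100) / 14.75))
= 3.9660

3.9660


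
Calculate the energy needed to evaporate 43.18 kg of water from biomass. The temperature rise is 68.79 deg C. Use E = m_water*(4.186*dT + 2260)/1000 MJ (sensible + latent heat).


E = m_water * (4.186 * dT + 2260) / 1000
= 43.18 * (4.186 * 68.79 + 2260) / 1000
= 110.0207 MJ

110.0207 MJ


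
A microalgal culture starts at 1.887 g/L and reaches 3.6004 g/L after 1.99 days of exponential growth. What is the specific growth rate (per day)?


mu = ln(X2/X1) / dt
= ln(3.6004/1.887) / 1.99
= 0.3247 per day

0.3247 per day


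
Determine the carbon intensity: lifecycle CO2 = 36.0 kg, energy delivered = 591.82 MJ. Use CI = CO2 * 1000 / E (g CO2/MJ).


CI = CO2 * 1000 / E
= 36.0 * 1000 / 591.82
= 60.8293 g CO2/MJ

60.8293 g CO2/MJ


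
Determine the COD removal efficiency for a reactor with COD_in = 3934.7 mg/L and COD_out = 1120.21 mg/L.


eta = (COD_in - COD_out) / COD_in * 100
= (3934.7 - 1120.21) / 3934.7 * 100
= 71.5300%

71.5300%


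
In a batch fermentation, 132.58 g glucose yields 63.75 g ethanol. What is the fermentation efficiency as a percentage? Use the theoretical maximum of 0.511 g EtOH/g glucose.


Fermentation efficiency = (actual / (0.511 * glucose)) * 100
= (63.75 / (0.511 * 132.58)) * 100
= 94.0982%

94.0982%


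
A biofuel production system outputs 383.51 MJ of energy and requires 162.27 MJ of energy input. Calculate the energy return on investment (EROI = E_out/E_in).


EROI = E_out / E_in
= 383.51 / 162.27
= 2.3634

2.3634


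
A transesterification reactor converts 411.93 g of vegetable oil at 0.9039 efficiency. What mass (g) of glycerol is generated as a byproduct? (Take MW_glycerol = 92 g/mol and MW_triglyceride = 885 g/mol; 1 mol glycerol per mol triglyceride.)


glycerol = oil * conv * (92/885)
= 411.93 * 0.9039 * 92 / 885
= 38.7069 g

38.7069 g


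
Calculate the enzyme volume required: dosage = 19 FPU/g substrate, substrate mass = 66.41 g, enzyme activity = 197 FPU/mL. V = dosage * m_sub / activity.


V = dosage * m_sub / activity
V = 19 * 66.41 / 197
V = 6.4050 mL

6.4050 mL


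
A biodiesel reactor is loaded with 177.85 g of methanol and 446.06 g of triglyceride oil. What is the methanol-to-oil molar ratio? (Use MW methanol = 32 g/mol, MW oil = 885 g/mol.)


Molar ratio = n_MeOH / n_oil = (MeOH/32) / (oil/885) = (MeOH * 885) / (32 * oil)
= (177.85 * 885) / (32 * 446.06)
= 11.0269

11.0269


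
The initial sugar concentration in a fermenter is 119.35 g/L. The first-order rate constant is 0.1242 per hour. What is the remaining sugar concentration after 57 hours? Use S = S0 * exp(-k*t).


S = S0 * exp(-k * t)
S = 119.35 * exp(-0.1242 * 57)
S = 0.1005 g/L

0.1005 g/L


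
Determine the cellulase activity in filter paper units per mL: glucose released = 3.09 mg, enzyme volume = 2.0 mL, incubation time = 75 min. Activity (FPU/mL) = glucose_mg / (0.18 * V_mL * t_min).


Activity = glucose_mg / (0.18 mg/umol * V_mL * t_min)
= 3.09 / (0.18 * 2.0 * 75)
= 0.1144 FPU/mL

0.1144 FPU/mL


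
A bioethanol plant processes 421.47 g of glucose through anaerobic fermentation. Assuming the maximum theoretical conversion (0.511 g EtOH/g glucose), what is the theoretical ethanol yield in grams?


Theoretical ethanol yield: m_EtOH = 0.511 * m_glucose
m_EtOH = 0.511 * 421.47 = 215.3712 g

215.3712 g


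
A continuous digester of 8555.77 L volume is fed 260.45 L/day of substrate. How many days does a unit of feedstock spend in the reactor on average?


HRT = V / Q
= 8555.77 / 260.45
= 32.8500 days

32.8500 days


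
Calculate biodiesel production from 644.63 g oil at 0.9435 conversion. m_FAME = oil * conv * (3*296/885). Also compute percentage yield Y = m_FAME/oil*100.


m_FAME = oil * conv * (3 * 296 / 885) = oil * conv * (888/885)
= 644.63 * 0.9435 * 888 / 885
= 610.2701 g
Y = m_FAME / oil * 100 = conv * (888/885) * 100
= 0.9435 * 888 / 885 * 100
= 94.67%

610.2701 g FAME; Y = 94.67%


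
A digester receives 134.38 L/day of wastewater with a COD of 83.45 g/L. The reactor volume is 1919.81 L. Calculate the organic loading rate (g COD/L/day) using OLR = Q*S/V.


OLR = Q * S / V
= 134.38 * 83.45 / 1919.81
= 5.8412 g/L/day

5.8412 g/L/day


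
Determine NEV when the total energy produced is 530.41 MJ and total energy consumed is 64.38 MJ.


NEV = E_out - E_in
= 530.41 - 64.38
= 466.0300 MJ

466.0300 MJ


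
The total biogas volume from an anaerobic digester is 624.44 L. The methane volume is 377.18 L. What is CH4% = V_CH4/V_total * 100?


CH4% = V_CH4 / V_total * 100
= 377.18 / 624.44 * 100
= 60.4029%

60.4029%


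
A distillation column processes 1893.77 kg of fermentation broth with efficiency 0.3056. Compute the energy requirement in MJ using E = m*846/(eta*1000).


E = m * 846 / (eta * 1000)
= 1893.77 * 846 / (0.3056 * 1000)
= 5242.5701 MJ

5242.5701 MJ


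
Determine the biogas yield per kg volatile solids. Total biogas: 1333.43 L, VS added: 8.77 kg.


Y = V / VS
= 1333.43 / 8.77
= 152.0445 L/kg VS

152.0445 L/kg VS


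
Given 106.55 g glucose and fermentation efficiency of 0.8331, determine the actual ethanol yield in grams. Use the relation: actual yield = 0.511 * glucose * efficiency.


Actual ethanol: m = 0.511 * 106.55 * 0.8331
m = 45.3598 g

45.3598 g


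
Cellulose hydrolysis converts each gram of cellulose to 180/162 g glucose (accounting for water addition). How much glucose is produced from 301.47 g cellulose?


glucose = cellulose * 180/162
= 301.47 * 180/162
= 334.9667 g

334.9667 g


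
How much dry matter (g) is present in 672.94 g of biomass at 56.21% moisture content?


Wd = Ww * (1 - MC/100)
= 672.94 * (1 - 56.21/100)
= 294.6804 g

294.6804 g


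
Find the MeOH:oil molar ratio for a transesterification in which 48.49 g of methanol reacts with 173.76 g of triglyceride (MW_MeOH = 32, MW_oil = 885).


Molar ratio = n_MeOH / n_oil = (MeOH/32) / (oil/885) = (MeOH * 885) / (32 * oil)
= (48.49 * 885) / (32 * 173.76)
= 7.7178

7.7178


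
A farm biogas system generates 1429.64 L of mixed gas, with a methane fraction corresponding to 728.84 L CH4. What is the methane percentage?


CH4% = V_CH4 / V_total * 100
= 728.84 / 1429.64 * 100
= 50.9807%

50.9807%


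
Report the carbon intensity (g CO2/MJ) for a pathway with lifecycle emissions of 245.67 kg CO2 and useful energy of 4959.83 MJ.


CI = CO2 * 1000 / E
= 245.67 * 1000 / 4959.83
= 49.5319 g CO2/MJ

49.5319 g CO2/MJ


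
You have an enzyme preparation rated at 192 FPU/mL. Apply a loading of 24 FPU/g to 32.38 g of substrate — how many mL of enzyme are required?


V = dosage * m_sub / activity
V = 24 * 32.38 / 192
V = 4.0475 mL

4.0475 mL


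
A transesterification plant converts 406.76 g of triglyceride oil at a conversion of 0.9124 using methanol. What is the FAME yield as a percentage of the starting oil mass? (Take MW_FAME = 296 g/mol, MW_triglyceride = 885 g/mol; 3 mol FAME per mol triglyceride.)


m_FAME = oil * conv * (3 * 296 / 885) = oil * conv * (888/885)
= 406.76 * 0.9124 * 888 / 885
= 372.3859 g
Y = m_FAME / oil * 100 = conv * (888/885) * 100
= 0.9124 * 888 / 885 * 100
= 91.55%

91.55%


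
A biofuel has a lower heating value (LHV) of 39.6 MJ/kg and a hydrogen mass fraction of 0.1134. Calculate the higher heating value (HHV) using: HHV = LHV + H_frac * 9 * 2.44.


HHV = LHV + H_frac * 9 * 2.44
= 39.6 + 0.1134 * 9 * 2.44
= 42.0903 MJ/kg

42.0903 MJ/kg


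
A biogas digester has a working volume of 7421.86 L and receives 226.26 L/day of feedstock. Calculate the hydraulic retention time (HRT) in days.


HRT = V / Q
= 7421.86 / 226.26
= 32.8024 days

32.8024 days


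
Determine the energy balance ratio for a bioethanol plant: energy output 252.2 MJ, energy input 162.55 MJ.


EROI = E_out / E_in
= 252.2 / 162.55
= 1.5515

1.5515


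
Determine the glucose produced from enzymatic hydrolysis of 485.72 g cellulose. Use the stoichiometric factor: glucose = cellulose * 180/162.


glucose = cellulose * 180/162
= 485.72 * 180/162
= 539.6889 g

539.6889 g


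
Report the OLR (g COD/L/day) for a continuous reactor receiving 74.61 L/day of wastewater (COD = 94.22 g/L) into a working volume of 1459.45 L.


OLR = Q * S / V
= 74.61 * 94.22 / 1459.45
= 4.8167 g/L/day

4.8167 g/L/day


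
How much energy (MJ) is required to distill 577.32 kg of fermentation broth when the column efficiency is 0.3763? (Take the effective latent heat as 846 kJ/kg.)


E = m * 846 / (eta * 1000)
= 577.32 * 846 / (0.3763 * 1000)
= 1297.9344 MJ

1297.9344 MJ


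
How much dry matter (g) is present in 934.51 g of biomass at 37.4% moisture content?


Wd = Ww * (1 - MC/100)
= 934.51 * (1 - 37.4/100)
= 585.0033 g

585.0033 g


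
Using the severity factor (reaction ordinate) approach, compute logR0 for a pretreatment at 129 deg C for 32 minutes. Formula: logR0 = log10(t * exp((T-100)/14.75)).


logR0 = log10(t * exp((T - 100) / 14.75))
= log10(32 * exp((129 - 100) / 14.75))
= 2.3590

2.3590


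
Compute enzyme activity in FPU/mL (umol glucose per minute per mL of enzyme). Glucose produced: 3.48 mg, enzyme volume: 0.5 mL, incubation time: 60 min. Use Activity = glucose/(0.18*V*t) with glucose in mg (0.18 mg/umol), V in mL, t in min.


Activity = glucose_mg / (0.18 mg/umol * V_mL * t_min)
= 3.48 / (0.18 * 0.5 * 60)
= 0.6444 FPU/mL

0.6444 FPU/mL


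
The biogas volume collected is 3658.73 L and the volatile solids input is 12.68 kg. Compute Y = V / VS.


Y = V / VS
= 3658.73 / 12.68
= 288.5434 L/kg VS

288.5434 L/kg VS


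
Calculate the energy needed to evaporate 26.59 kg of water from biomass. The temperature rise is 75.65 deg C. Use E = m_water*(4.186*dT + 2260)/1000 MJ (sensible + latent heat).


E = m_water * (4.186 * dT + 2260) / 1000
= 26.59 * (4.186 * 75.65 + 2260) / 1000
= 68.5137 MJ

68.5137 MJ


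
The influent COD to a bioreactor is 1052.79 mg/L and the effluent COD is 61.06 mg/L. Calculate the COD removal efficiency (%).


eta = (COD_in - COD_out) / COD_in * 100
= (1052.79 - 61.06) / 1052.79 * 100
= 94.2002%

94.2002%


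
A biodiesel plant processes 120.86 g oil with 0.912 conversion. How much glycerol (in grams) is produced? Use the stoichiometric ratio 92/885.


glycerol = oil * conv * (92/885)
= 120.86 * 0.912 * 92 / 885
= 11.4583 g

11.4583 g


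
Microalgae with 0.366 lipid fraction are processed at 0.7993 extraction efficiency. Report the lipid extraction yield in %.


Y = lipid_content * extraction_eff * 100
= 0.366 * 0.7993 * 100
= 29.2544%

29.2544%


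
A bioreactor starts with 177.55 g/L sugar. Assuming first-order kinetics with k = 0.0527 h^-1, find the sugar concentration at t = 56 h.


S = S0 * exp(-k * t)
S = 177.55 * exp(-0.0527 * 56)
S = 9.2818 g/L

9.2818 g/L


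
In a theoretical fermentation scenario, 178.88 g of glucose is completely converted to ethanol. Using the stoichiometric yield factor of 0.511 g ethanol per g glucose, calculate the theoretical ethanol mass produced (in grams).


Theoretical ethanol yield: m_EtOH = 0.511 * m_glucose
m_EtOH = 0.511 * 178.88 = 91.4077 g

91.4077 g


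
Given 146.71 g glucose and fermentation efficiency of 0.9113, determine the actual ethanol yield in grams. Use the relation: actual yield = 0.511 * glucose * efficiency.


Actual ethanol: m = 0.511 * 146.71 * 0.9113
m = 68.3191 g

68.3191 g


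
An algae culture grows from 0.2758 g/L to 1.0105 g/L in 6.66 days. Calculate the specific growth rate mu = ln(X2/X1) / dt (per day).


mu = ln(X2/X1) / dt
= ln(1.0105/0.2758) / 6.66
= 0.1950 per day

0.1950 per day


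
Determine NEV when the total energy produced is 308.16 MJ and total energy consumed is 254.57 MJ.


NEV = E_out - E_in
= 308.16 - 254.57
= 53.5900 MJ

53.5900 MJ


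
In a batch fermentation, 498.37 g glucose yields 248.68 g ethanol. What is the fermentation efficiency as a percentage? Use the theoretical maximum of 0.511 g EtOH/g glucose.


Fermentation efficiency = (actual / (0.511 * glucose)) * 100
= (248.68 / (0.511 * 498.37)) * 100
= 97.6491%

97.6491%


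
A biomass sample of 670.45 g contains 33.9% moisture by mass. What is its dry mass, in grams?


Wd = Ww * (1 - MC/100)
= 670.45 * (1 - 33.9/100)
= 443.1675 g

443.1675 g


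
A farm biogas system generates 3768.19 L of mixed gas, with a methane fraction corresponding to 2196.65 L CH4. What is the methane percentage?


CH4% = V_CH4 / V_total * 100
= 2196.65 / 3768.19 * 100
= 58.2946%

58.2946%


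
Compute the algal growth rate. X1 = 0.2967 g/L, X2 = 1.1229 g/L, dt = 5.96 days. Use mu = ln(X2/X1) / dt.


mu = ln(X2/X1) / dt
= ln(1.1229/0.2967) / 5.96
= 0.2233 per day

0.2233 per day


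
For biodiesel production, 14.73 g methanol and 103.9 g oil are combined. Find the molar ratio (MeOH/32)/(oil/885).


Molar ratio = n_MeOH / n_oil = (MeOH/32) / (oil/885) = (MeOH * 885) / (32 * oil)
= (14.73 * 885) / (32 * 103.9)
= 3.9209

3.9209


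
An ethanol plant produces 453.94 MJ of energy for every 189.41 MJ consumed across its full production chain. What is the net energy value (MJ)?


NEV = E_out - E_in
= 453.94 - 189.41
= 264.5300 MJ

264.5300 MJ


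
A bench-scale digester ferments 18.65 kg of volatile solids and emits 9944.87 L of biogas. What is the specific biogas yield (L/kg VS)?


Y = V / VS
= 9944.87 / 18.65
= 533.2370 L/kg VS

533.2370 L/kg VS


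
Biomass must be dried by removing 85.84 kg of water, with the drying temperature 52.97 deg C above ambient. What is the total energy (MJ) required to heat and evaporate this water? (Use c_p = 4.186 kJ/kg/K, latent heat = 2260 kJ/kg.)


E = m_water * (4.186 * dT + 2260) / 1000
= 85.84 * (4.186 * 52.97 + 2260) / 1000
= 213.0319 MJ

213.0319 MJ


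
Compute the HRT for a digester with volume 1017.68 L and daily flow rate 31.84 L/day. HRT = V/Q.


HRT = V / Q
= 1017.68 / 31.84
= 31.9623 days

31.9623 days


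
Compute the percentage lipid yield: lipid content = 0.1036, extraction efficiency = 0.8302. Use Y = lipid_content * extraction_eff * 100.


Y = lipid_content * extraction_eff * 100
= 0.1036 * 0.8302 * 100
= 8.6009%

8.6009%


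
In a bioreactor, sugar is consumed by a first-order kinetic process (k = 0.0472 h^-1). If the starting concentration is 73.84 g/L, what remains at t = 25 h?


S = S0 * exp(-k * t)
S = 73.84 * exp(-0.0472 * 25)
S = 22.6895 g/L

22.6895 g/L


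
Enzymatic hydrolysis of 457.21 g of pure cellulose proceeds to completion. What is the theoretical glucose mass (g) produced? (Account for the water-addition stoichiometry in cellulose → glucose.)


glucose = cellulose * 180/162
= 457.21 * 180/162
= 508.0111 g

508.0111 g


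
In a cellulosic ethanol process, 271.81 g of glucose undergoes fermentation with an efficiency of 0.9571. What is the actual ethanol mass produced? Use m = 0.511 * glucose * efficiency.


Actual ethanol: m = 0.511 * 271.81 * 0.9571
m = 132.9363 g

132.9363 g


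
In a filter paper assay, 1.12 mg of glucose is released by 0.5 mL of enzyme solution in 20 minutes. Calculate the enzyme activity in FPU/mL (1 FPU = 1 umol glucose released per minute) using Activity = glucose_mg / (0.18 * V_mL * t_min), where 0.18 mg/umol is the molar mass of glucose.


Activity = glucose_mg / (0.18 mg/umol * V_mL * t_min)
= 1.12 / (0.18 * 0.5 * 20)
= 0.6222 FPU/mL

0.6222 FPU/mL


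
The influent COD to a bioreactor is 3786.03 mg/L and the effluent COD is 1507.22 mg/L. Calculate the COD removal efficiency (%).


eta = (COD_in - COD_out) / COD_in * 100
= (3786.03 - 1507.22) / 3786.03 * 100
= 60.1900%

60.1900%


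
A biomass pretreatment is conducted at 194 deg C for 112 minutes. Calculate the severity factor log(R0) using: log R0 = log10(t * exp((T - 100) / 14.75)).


logR0 = log10(t * exp((T - 100) / 14.75))
= log10(112 * exp((194 - 100) / 14.75))
= 4.8169

4.8169


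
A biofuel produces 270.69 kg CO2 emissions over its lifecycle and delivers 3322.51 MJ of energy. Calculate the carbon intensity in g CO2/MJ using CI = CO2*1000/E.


CI = CO2 * 1000 / E
= 270.69 * 1000 / 3322.51
= 81.4715 g CO2/MJ

81.4715 g CO2/MJ


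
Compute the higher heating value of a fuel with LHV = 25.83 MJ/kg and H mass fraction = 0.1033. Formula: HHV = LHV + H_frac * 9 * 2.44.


HHV = LHV + H_frac * 9 * 2.44
= 25.83 + 0.1033 * 9 * 2.44
= 28.0985 MJ/kg

28.0985 MJ/kg


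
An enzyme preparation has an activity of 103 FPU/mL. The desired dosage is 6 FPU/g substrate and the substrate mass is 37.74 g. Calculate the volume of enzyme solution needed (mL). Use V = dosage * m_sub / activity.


V = dosage * m_sub / activity
V = 6 * 37.74 / 103
V = 2.1984 mL

2.1984 mL


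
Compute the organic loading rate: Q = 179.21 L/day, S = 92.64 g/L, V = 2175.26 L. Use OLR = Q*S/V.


OLR = Q * S / V
= 179.21 * 92.64 / 2175.26
= 7.6322 g/L/day

7.6322 g/L/day


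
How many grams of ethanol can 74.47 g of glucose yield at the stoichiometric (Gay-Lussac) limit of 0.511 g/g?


Theoretical ethanol yield: m_EtOH = 0.511 * m_glucose
m_EtOH = 0.511 * 74.47 = 38.0542 g

38.0542 g


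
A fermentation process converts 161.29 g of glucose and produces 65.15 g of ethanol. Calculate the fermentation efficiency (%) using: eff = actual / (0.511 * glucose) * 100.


Fermentation efficiency = (actual / (0.511 * glucose)) * 100
= (65.15 / (0.511 * 161.29)) * 100
= 79.0471%

79.0471%


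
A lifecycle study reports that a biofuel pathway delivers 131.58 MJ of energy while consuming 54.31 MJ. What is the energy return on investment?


EROI = E_out / E_in
= 131.58 / 54.31
= 2.4228

2.4228


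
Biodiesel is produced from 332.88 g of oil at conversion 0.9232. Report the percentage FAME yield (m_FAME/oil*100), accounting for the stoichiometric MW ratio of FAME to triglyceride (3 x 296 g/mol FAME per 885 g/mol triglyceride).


m_FAME = oil * conv * (3 * 296 / 885) = oil * conv * (888/885)
= 332.88 * 0.9232 * 888 / 885
= 308.3566 g
Y = m_FAME / oil * 100 = conv * (888/885) * 100
= 0.9232 * 888 / 885 * 100
= 92.63%

92.63%


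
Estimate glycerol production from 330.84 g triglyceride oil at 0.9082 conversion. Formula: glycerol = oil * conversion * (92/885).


glycerol = oil * conv * (92/885)
= 330.84 * 0.9082 * 92 / 885
= 31.2352 g

31.2352 g


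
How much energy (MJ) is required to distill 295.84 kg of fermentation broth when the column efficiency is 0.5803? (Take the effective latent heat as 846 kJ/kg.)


E = m * 846 / (eta * 1000)
= 295.84 * 846 / (0.5803 * 1000)
= 431.2953 MJ

431.2953 MJ


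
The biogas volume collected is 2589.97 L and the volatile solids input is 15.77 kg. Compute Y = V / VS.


Y = V / VS
= 2589.97 / 15.77
= 164.2340 L/kg VS

164.2340 L/kg VS


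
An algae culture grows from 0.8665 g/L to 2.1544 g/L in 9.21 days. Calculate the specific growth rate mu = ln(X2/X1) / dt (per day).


mu = ln(X2/X1) / dt
= ln(2.1544/0.8665) / 9.21
= 0.0989 per day

0.0989 per day


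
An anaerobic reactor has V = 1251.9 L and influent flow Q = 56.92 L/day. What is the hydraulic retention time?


HRT = V / Q
= 1251.9 / 56.92
= 21.9940 days

21.9940 days


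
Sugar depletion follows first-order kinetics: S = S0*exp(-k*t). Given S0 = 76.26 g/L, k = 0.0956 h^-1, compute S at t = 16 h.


S = S0 * exp(-k * t)
S = 76.26 * exp(-0.0956 * 16)
S = 16.5196 g/L

16.5196 g/L


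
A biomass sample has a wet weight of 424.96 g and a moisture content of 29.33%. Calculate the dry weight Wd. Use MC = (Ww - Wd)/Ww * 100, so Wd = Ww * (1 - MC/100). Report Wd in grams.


Wd = Ww * (1 - MC/100)
= 424.96 * (1 - 29.33/100)
= 300.3192 g

300.3192 g


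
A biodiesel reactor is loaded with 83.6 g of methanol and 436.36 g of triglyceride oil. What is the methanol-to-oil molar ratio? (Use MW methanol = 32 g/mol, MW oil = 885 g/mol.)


Molar ratio = n_MeOH / n_oil = (MeOH/32) / (oil/885) = (MeOH * 885) / (32 * oil)
= (83.6 * 885) / (32 * 436.36)
= 5.2985

5.2985


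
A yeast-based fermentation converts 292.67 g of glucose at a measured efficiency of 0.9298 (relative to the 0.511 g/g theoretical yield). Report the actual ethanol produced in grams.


Actual ethanol: m = 0.511 * 292.67 * 0.9298
m = 139.0557 g

139.0557 g


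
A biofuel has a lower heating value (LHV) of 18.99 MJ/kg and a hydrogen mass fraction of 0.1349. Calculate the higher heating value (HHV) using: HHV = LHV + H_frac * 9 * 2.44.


HHV = LHV + H_frac * 9 * 2.44
= 18.99 + 0.1349 * 9 * 2.44
= 21.9524 MJ/kg

21.9524 MJ/kg


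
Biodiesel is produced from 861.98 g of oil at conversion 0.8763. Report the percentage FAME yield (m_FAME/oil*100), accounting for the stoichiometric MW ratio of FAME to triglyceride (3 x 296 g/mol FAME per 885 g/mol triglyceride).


m_FAME = oil * conv * (3 * 296 / 885) = oil * conv * (888/885)
= 861.98 * 0.8763 * 888 / 885
= 757.9136 g
Y = m_FAME / oil * 100 = conv * (888/885) * 100
= 0.8763 * 888 / 885 * 100
= 87.93%

87.93%


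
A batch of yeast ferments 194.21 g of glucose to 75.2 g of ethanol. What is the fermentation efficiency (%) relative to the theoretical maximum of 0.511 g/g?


Fermentation efficiency = (actual / (0.511 * glucose)) * 100
= (75.2 / (0.511 * 194.21)) * 100
= 75.7749%

75.7749%


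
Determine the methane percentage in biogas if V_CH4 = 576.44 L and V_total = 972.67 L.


CH4% = V_CH4 / V_total * 100
= 576.44 / 972.67 * 100
= 59.2637%

59.2637%


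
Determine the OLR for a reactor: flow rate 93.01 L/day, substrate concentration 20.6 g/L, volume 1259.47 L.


OLR = Q * S / V
= 93.01 * 20.6 / 1259.47
= 1.5213 g/L/day

1.5213 g/L/day


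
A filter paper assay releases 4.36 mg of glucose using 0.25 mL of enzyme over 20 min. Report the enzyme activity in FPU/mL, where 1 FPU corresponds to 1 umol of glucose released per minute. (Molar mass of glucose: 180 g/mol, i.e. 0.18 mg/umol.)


Activity = glucose_mg / (0.18 mg/umol * V_mL * t_min)
= 4.36 / (0.18 * 0.25 * 20)
= 4.8444 FPU/mL

4.8444 FPU/mL


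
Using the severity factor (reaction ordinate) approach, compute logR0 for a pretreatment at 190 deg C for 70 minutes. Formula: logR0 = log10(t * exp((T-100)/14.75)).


logR0 = log10(t * exp((T - 100) / 14.75))
= log10(70 * exp((190 - 100) / 14.75))
= 4.4950

4.4950


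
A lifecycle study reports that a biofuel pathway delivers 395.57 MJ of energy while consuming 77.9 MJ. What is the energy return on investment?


EROI = E_out / E_in
= 395.57 / 77.9
= 5.0779

5.0779


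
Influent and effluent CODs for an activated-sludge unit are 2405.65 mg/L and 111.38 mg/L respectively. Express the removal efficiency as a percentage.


eta = (COD_in - COD_out) / COD_in * 100
= (2405.65 - 111.38) / 2405.65 * 100
= 95.3701%

95.3701%


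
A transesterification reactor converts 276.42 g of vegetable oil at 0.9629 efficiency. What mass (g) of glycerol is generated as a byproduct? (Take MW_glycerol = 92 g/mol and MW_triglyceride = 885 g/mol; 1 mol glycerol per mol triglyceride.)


glycerol = oil * conv * (92/885)
= 276.42 * 0.9629 * 92 / 885
= 27.6691 g

27.6691 g


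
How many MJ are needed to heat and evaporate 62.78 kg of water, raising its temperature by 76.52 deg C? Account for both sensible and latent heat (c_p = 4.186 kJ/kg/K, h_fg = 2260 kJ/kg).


E = m_water * (4.186 * dT + 2260) / 1000
= 62.78 * (4.186 * 76.52 + 2260) / 1000
= 161.9920 MJ

161.9920 MJ


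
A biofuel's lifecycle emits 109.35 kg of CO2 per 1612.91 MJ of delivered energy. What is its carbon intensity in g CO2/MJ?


CI = CO2 * 1000 / E
= 109.35 * 1000 / 1612.91
= 67.7967 g CO2/MJ

67.7967 g CO2/MJ


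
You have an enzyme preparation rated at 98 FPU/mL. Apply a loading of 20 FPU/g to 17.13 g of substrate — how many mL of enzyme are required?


V = dosage * m_sub / activity
V = 20 * 17.13 / 98
V = 3.4959 mL

3.4959 mL


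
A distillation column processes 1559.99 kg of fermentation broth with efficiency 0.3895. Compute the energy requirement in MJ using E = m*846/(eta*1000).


E = m * 846 / (eta * 1000)
= 1559.99 * 846 / (0.3895 * 1000)
= 3388.3223 MJ

3388.3223 MJ


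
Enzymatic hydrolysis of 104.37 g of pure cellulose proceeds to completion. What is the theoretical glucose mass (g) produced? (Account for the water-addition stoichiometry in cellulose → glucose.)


glucose = cellulose * 180/162
= 104.37 * 180/162
= 115.9667 g

115.9667 g


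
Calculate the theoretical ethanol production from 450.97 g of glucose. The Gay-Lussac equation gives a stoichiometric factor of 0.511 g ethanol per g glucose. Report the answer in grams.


Theoretical ethanol yield: m_EtOH = 0.511 * m_glucose
m_EtOH = 0.511 * 450.97 = 230.4457 g

230.4457 g


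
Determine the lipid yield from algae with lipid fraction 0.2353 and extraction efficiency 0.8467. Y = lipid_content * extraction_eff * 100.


Y = lipid_content * extraction_eff * 100
= 0.2353 * 0.8467 * 100
= 19.9229%

19.9229%


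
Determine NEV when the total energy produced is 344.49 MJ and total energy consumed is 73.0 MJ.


NEV = E_out - E_in
= 344.49 - 73.0
= 271.4900 MJ

271.4900 MJ


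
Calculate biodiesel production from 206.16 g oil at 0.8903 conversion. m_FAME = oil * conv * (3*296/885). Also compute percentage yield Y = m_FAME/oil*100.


m_FAME = oil * conv * (3 * 296 / 885) = oil * conv * (888/885)
= 206.16 * 0.8903 * 888 / 885
= 184.1664 g
Y = m_FAME / oil * 100 = conv * (888/885) * 100
= 0.8903 * 888 / 885 * 100
= 89.33%

184.1664 g FAME; Y = 89.33%


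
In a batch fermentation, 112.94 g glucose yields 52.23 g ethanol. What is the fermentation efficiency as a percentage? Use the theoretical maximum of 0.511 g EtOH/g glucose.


Fermentation efficiency = (actual / (0.511 * glucose)) * 100
= (52.23 / (0.511 * 112.94)) * 100
= 90.5006%

90.5006%


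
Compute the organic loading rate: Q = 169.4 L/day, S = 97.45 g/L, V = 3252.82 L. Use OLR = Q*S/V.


OLR = Q * S / V
= 169.4 * 97.45 / 3252.82
= 5.0750 g/L/day

5.0750 g/L/day


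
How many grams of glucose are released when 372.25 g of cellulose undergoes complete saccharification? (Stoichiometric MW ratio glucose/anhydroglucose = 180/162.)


glucose = cellulose * 180/162
= 372.25 * 180/162
= 413.6111 g

413.6111 g


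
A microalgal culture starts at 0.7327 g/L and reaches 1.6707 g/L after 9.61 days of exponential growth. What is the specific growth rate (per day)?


mu = ln(X2/X1) / dt
= ln(1.6707/0.7327) / 9.61
= 0.0858 per day

0.0858 per day


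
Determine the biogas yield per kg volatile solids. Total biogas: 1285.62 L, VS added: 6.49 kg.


Y = V / VS
= 1285.62 / 6.49
= 198.0924 L/kg VS

198.0924 L/kg VS


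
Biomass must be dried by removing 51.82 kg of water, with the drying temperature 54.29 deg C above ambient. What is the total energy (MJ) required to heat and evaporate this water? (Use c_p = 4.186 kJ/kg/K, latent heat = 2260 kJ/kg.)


E = m_water * (4.186 * dT + 2260) / 1000
= 51.82 * (4.186 * 54.29 + 2260) / 1000
= 128.8897 MJ

128.8897 MJ


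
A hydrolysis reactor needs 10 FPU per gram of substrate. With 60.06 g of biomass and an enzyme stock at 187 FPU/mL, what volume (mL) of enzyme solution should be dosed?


V = dosage * m_sub / activity
V = 10 * 60.06 / 187
V = 3.2118 mL

3.2118 mL


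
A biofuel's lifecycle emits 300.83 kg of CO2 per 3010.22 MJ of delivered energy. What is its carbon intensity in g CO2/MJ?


CI = CO2 * 1000 / E
= 300.83 * 1000 / 3010.22
= 99.9362 g CO2/MJ

99.9362 g CO2/MJ


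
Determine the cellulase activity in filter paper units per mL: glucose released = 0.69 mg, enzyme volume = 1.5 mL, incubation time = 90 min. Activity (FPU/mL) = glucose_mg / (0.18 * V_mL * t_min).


Activity = glucose_mg / (0.18 mg/umol * V_mL * t_min)
= 0.69 / (0.18 * 1.5 * 90)
= 0.0284 FPU/mL

0.0284 FPU/mL


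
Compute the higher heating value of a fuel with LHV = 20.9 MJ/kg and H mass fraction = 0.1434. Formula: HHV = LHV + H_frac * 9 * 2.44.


HHV = LHV + H_frac * 9 * 2.44
= 20.9 + 0.1434 * 9 * 2.44
= 24.0491 MJ/kg

24.0491 MJ/kg


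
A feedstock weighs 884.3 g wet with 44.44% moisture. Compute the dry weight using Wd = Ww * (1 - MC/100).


Wd = Ww * (1 - MC/100)
= 884.3 * (1 - 44.44/100)
= 491.3171 g

491.3171 g


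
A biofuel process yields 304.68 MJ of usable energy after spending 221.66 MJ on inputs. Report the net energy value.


NEV = E_out - E_in
= 304.68 - 221.66
= 83.0200 MJ

83.0200 MJ


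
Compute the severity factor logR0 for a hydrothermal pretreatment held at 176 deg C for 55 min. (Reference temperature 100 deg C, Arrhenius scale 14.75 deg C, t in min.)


logR0 = log10(t * exp((T - 100) / 14.75))
= log10(55 * exp((176 - 100) / 14.75))
= 3.9781

3.9781


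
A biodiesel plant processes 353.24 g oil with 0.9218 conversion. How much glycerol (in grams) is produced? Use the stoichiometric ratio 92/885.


glycerol = oil * conv * (92/885)
= 353.24 * 0.9218 * 92 / 885
= 33.8494 g

33.8494 g


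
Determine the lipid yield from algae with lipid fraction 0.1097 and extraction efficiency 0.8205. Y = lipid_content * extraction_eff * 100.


Y = lipid_content * extraction_eff * 100
= 0.1097 * 0.8205 * 100
= 9.0009%

9.0009%


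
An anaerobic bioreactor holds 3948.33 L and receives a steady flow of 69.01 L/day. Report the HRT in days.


HRT = V / Q
= 3948.33 / 69.01
= 57.2139 days

57.2139 days


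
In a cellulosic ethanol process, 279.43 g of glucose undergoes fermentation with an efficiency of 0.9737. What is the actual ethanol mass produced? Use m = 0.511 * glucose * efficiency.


Actual ethanol: m = 0.511 * 279.43 * 0.9737
m = 139.0334 g

139.0334 g


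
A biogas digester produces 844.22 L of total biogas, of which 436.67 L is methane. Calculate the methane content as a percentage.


CH4% = V_CH4 / V_total * 100
= 436.67 / 844.22 * 100
= 51.7247%

51.7247%


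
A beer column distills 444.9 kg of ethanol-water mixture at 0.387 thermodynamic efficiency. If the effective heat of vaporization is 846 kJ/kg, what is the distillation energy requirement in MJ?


E = m * 846 / (eta * 1000)
= 444.9 * 846 / (0.387 * 1000)
= 972.5721 MJ

972.5721 MJ


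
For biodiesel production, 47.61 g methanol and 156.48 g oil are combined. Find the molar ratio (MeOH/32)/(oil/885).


Molar ratio = n_MeOH / n_oil = (MeOH/32) / (oil/885) = (MeOH * 885) / (32 * oil)
= (47.61 * 885) / (32 * 156.48)
= 8.4146

8.4146


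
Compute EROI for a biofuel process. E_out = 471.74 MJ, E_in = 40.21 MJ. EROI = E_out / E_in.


EROI = E_out / E_in
= 471.74 / 40.21
= 11.7319

11.7319


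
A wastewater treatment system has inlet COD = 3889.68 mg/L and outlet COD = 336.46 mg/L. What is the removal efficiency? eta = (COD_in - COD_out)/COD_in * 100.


eta = (COD_in - COD_out) / COD_in * 100
= (3889.68 - 336.46) / 3889.68 * 100
= 91.3499%

91.3499%


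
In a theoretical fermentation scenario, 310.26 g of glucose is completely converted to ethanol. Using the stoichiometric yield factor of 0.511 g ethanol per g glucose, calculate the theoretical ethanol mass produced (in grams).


Theoretical ethanol yield: m_EtOH = 0.511 * m_glucose
m_EtOH = 0.511 * 310.26 = 158.5429 g

158.5429 g


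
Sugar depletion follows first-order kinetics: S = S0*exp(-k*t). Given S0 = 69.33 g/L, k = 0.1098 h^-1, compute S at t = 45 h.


S = S0 * exp(-k * t)
S = 69.33 * exp(-0.1098 * 45)
S = 0.4955 g/L

0.4955 g/L


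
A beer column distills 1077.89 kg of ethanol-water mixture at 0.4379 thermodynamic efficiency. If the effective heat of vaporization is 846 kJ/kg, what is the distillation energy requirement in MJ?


E = m * 846 / (eta * 1000)
= 1077.89 * 846 / (0.4379 * 1000)
= 2082.4274 MJ

2082.4274 MJ


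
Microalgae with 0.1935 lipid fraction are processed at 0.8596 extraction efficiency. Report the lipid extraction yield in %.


Y = lipid_content * extraction_eff * 100
= 0.1935 * 0.8596 * 100
= 16.6333%

16.6333%


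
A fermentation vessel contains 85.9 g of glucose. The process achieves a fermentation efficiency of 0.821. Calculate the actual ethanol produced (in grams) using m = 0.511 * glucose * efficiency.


Actual ethanol: m = 0.511 * 85.9 * 0.821
m = 36.0377 g

36.0377 g


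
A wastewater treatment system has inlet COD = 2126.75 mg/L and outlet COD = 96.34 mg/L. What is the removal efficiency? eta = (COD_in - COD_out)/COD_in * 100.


eta = (COD_in - COD_out) / COD_in * 100
= (2126.75 - 96.34) / 2126.75 * 100
= 95.4701%

95.4701%


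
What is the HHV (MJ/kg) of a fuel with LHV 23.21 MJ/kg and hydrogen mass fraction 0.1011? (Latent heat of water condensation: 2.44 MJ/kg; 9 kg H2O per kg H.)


HHV = LHV + H_frac * 9 * 2.44
= 23.21 + 0.1011 * 9 * 2.44
= 25.4302 MJ/kg

25.4302 MJ/kg


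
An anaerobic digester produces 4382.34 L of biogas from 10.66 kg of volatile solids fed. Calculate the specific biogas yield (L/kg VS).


Y = V / VS
= 4382.34 / 10.66
= 411.1013 L/kg VS

411.1013 L/kg VS


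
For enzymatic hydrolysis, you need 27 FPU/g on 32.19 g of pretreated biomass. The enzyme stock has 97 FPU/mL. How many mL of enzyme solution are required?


V = dosage * m_sub / activity
V = 27 * 32.19 / 97
V = 8.9601 mL

8.9601 mL


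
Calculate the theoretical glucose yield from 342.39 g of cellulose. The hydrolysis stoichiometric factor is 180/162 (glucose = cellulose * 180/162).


glucose = cellulose * 180/162
= 342.39 * 180/162
= 380.4333 g

380.4333 g


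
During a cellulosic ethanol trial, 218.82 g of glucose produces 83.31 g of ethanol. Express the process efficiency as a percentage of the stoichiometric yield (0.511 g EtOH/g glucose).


Fermentation efficiency = (actual / (0.511 * glucose)) * 100
= (83.31 / (0.511 * 218.82)) * 100
= 74.5057%

74.5057%


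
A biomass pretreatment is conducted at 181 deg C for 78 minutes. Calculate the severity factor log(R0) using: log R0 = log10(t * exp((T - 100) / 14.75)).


logR0 = log10(t * exp((T - 100) / 14.75))
= log10(78 * exp((181 - 100) / 14.75))
= 4.2770

4.2770


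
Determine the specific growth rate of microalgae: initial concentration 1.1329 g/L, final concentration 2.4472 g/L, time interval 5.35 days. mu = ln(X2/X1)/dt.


mu = ln(X2/X1) / dt
= ln(2.4472/1.1329) / 5.35
= 0.1440 per day

0.1440 per day


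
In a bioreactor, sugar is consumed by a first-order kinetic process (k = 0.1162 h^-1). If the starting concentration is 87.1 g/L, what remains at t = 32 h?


S = S0 * exp(-k * t)
S = 87.1 * exp(-0.1162 * 32)
S = 2.1142 g/L

2.1142 g/L


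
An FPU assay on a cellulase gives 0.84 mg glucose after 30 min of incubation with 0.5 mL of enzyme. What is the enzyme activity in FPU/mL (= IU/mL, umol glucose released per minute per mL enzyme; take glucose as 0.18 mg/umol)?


Activity = glucose_mg / (0.18 mg/umol * V_mL * t_min)
= 0.84 / (0.18 * 0.5 * 30)
= 0.3111 FPU/mL

0.3111 FPU/mL


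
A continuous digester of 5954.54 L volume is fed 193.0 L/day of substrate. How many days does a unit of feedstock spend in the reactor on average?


HRT = V / Q
= 5954.54 / 193.0
= 30.8525 days

30.8525 days


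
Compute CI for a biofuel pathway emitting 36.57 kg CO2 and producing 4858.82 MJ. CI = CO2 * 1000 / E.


CI = CO2 * 1000 / E
= 36.57 * 1000 / 4858.82
= 7.5265 g CO2/MJ

7.5265 g CO2/MJ


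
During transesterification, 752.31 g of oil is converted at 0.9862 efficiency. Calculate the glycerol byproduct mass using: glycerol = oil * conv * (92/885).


glycerol = oil * conv * (92/885)
= 752.31 * 0.9862 * 92 / 885
= 77.1270 g

77.1270 g


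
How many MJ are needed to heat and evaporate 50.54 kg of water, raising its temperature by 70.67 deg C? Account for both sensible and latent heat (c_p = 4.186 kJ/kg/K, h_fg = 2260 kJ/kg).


E = m_water * (4.186 * dT + 2260) / 1000
= 50.54 * (4.186 * 70.67 + 2260) / 1000
= 129.1714 MJ

129.1714 MJ


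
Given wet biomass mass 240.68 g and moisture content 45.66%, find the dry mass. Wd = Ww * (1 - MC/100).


Wd = Ww * (1 - MC/100)
= 240.68 * (1 - 45.66/100)
= 130.7855 g

130.7855 g


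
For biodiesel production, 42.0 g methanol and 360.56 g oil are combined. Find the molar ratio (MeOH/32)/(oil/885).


Molar ratio = n_MeOH / n_oil = (MeOH/32) / (oil/885) = (MeOH * 885) / (32 * oil)
= (42.0 * 885) / (32 * 360.56)
= 3.2216

3.2216


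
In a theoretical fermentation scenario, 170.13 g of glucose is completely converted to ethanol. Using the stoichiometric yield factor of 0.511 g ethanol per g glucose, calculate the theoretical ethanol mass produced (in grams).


Theoretical ethanol yield: m_EtOH = 0.511 * m_glucose
m_EtOH = 0.511 * 170.13 = 86.9364 g

86.9364 g


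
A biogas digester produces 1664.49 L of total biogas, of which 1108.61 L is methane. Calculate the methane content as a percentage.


CH4% = V_CH4 / V_total * 100
= 1108.61 / 1664.49 * 100
= 66.6036%

66.6036%


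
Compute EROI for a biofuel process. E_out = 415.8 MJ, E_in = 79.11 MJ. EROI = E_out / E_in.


EROI = E_out / E_in
= 415.8 / 79.11
= 5.2560

5.2560


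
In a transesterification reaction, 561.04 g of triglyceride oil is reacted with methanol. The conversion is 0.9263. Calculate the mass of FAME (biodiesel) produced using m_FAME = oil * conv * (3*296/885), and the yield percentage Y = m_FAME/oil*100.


m_FAME = oil * conv * (3 * 296 / 885) = oil * conv * (888/885)
= 561.04 * 0.9263 * 888 / 885
= 521.4530 g
Y = m_FAME / oil * 100 = conv * (888/885) * 100
= 0.9263 * 888 / 885 * 100
= 92.94%

521.4530 g FAME; Y = 92.94%
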